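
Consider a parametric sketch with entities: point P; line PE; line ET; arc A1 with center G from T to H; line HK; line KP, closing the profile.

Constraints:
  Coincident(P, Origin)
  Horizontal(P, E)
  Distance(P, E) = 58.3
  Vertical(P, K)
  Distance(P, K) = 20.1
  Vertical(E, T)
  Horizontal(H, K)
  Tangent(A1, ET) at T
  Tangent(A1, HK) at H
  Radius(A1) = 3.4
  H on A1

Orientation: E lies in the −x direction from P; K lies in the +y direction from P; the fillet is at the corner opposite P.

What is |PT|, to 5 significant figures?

60.645

P is at the origin; PE is horizontal with |PE| = 58.3 and E on the −x side, so E = (-58.300, 0.0000). P and K share the same x with |PK| = 20.1 and K on the +y side, so K = (0.0000, 20.100). The virtual corner opposite P is at (-58.300, 20.100). Since A1 is tangent to ET there, GT ⟂ ET and tangency of A1 to HK means the radius GH is perpendicular to HK, with radius 3.4, so the center G sits 3.4 in from both sides at G = (-54.900, 16.700). That places the tangent points at T = (-58.300, 16.700) on ET and H = (-54.900, 20.100) on HK. Then |PT| = |T − P| = 60.645.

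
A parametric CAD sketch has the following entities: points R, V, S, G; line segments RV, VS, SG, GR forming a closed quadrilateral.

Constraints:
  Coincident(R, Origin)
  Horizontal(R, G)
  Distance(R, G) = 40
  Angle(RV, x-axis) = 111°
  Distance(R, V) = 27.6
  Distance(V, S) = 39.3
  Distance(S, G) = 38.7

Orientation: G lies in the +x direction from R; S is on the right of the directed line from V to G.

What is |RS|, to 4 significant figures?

11.75

R is at the origin; RG is horizontal with |RG| = 40.0 and G in +x, so G = (40.0, 0). RV runs at 111.0° with |RV| = 27.6, so V = (-9.891, 25.77). S is determined by |VS| = 39.3 and |SG| = 38.7 together: it lies at the intersection of circle(V, 39.3) and circle(G, 38.7). With |VG| = 56.15, the foot of the radical line on VG is 28.49 from V and the perpendicular offset is √(39.3² − 28.49²) = 27.07. Taking the right-of-VG solution: S = (3.004, -11.36).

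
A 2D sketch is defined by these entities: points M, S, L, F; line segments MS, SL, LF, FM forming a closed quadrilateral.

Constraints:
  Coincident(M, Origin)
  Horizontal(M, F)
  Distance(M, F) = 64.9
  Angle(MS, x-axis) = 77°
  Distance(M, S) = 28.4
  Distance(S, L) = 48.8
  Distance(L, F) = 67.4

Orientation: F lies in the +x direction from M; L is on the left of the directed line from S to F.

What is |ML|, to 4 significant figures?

74.59

Checks: |SL| = 48.80 ✓; |LF| = 67.40 ✓.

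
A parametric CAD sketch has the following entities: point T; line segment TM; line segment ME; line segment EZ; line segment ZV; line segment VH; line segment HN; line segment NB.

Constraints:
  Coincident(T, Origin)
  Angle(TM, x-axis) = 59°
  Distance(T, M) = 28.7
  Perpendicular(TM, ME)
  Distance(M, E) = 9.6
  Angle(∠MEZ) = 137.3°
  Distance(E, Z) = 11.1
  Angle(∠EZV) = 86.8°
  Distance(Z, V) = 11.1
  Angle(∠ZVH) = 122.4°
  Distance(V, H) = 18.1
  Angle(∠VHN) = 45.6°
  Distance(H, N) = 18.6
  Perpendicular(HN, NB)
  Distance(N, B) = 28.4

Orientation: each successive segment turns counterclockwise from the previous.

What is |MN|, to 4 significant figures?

8.025

∠ZVH = 122.4° gives VH at -17.50° from the x-axis; with |VH| = 18.1, H = (15.80, 11.12). ∠VHN = 45.6° gives HN at 116.9° from the x-axis; with |HN| = 18.6, N = (7.385, 27.71). Then |MN| = |N − M| = 8.025.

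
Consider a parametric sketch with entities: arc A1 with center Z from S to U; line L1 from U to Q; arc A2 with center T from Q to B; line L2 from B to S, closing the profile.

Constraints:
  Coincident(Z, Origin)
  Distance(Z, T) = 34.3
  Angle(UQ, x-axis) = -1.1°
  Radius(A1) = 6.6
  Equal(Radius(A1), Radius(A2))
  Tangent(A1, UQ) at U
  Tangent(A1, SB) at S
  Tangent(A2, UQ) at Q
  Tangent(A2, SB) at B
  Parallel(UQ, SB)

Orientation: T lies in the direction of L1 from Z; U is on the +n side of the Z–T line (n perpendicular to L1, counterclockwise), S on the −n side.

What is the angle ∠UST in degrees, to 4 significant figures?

79.11°

The slot axis is L1's direction at -1.1°, so u = (cos -1.1°, sin -1.1°) = (0.9998, -0.01920) and n = (−sin -1.1°, cos -1.1°) = (0.01920, 0.9998). Z is at the origin and T lies 34.3 along u from Z, so T = 34.3·u = (34.29, -0.6585). Tangency of A1 to both parallel lines with radius 6.6 puts U and S at Z ± 6.6·n: U = (0.1267, 6.599), S = (-0.1267, -6.599). Then cos ∠UST = SU·ST / (|SU||ST|), giving 79.11°.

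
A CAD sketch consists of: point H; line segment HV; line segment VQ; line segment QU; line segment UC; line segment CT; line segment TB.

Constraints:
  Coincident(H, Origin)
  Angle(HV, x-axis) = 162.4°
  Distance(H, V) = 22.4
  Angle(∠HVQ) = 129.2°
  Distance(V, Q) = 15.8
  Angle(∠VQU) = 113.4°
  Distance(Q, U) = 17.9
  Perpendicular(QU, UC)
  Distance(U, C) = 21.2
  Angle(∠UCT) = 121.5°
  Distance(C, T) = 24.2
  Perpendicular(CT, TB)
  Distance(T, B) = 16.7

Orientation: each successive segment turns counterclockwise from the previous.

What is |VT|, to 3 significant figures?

19.7

H is at the origin; HV runs at 162.4° with length 22.4, so V = (-21.4, 6.77). ∠HVQ = 129.2° gives VQ at -147° from the x-axis; with |VQ| = 15.8, Q = (-34.6, -1.88). ∠VQU = 113.4° gives QU at -80.2° from the x-axis; with |QU| = 17.9, U = (-31.5, -19.5). QU ⟂ UC, so UC runs at 9.80°; with |UC| = 21.2, C = (-10.6, -15.9). ∠UCT = 121.5° gives CT at 68.3° from the x-axis; with |CT| = 24.2, T = (-1.69, 6.58). Then |VT| = |T − V| = 19.7.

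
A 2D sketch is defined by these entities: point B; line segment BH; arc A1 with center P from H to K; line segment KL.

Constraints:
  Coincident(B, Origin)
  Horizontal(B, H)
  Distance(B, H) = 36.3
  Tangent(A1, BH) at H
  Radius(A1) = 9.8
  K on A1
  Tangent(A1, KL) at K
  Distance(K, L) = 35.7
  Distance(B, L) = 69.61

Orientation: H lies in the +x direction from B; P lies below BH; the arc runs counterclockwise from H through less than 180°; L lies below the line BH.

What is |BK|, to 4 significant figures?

34.30

B is at the origin; BH is horizontal with |BH| = 36.3 and H on the +x side, so H = (36.30, 0.000). Since A1 is tangent to BH there, PH ⟂ BH, so P = H + (0, -9.8) = (36.30, -9.800). Since PK ⟂ KL (tangency), |PL| = √(9.8² + 35.7²) = 37.02 regardless of where K sits on A1. So L lies on both circle(B, 69.61) and circle(P, 37.02); the below-BH intersection is L = (56.28, -40.97). K is the foot of the tangent from L: K = (29.74, -17.08).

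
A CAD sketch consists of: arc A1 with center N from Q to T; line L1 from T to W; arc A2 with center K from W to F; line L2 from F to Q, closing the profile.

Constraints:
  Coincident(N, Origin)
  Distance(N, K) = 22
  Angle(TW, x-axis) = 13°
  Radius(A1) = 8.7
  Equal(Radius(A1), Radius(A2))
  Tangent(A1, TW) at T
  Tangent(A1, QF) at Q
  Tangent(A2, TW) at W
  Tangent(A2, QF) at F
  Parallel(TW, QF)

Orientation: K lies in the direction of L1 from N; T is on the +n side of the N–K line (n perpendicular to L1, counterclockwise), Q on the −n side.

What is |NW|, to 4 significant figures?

23.66

Tangency of A1 to both parallel lines with radius 8.7 puts T and Q at N ± 8.7·n: T = (-1.957, 8.477), Q = (1.957, -8.477). Equal radii place W and F the same way about K: W = K + 8.7·n = (19.48, 13.43), F = K − 8.7·n = (23.39, -3.528). Then |NW| = |W − N| = 23.66.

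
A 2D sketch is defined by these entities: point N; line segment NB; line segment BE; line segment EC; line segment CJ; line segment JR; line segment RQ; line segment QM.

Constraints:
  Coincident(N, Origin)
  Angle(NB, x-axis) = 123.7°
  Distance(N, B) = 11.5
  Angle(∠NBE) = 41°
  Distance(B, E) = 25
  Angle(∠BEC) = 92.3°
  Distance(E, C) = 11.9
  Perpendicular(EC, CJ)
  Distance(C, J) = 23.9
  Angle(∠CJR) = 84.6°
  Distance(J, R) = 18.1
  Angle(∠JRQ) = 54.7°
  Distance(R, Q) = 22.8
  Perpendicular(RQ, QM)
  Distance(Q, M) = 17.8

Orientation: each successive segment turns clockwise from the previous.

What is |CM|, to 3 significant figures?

19.5

∠JRQ = 54.7° gives RQ at -53.7° from the x-axis; with |RQ| = 22.8, Q = (11.0, -4.45). RQ is perpendicular to QM, so QM runs at -144°; with |QM| = 17.8, M = (-3.37, -15.0). Then |CM| = |M − C| = 19.5.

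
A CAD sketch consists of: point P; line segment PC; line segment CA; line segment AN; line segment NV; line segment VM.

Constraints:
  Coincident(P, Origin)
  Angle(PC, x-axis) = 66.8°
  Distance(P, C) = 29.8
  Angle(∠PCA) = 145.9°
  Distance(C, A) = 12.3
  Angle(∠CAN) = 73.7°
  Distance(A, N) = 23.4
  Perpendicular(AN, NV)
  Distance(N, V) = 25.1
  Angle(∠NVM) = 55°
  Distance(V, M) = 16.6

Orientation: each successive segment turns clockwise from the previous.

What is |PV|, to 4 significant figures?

6.448

P is at the origin; PC runs at 66.8° with length 29.8, so C = (11.74, 27.39). ∠PCA = 145.9° gives CA at 32.70° from the x-axis; with |CA| = 12.3, A = (22.09, 34.04). ∠CAN = 73.7° gives AN at -73.60° from the x-axis; with |AN| = 23.4, N = (28.70, 11.59). AN ⟂ NV, so NV runs at -163.6°; with |NV| = 25.1, V = (4.618, 4.500). Then |PV| = |V − P| = 6.448.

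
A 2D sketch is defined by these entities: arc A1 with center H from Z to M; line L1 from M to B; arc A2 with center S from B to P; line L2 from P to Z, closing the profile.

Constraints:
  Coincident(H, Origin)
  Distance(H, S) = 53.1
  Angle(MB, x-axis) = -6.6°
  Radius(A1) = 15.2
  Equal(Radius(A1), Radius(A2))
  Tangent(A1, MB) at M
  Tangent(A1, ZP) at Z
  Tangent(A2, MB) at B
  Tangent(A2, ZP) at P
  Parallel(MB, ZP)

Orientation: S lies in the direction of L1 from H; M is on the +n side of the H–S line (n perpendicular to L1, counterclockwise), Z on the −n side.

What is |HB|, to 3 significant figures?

55.2

Tangency of A1 to both parallel lines with radius 15.2 puts M and Z at H ± 15.2·n: M = (1.75, 15.1), Z = (-1.75, -15.1). Equal radii place B and P the same way about S: B = S + 15.2·n = (54.5, 9.00), P = S − 15.2·n = (51.0, -21.2). Then |HB| = |B − H| = 55.2.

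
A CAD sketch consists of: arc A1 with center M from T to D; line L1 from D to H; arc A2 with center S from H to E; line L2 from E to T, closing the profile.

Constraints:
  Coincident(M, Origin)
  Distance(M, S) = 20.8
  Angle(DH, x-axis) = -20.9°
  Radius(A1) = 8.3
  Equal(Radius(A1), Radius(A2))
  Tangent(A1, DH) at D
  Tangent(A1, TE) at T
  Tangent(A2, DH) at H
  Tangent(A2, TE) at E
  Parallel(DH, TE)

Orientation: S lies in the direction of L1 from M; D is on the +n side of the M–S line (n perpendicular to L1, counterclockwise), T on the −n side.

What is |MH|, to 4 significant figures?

22.39

Tangency of A1 to both parallel lines with radius 8.3 puts D and T at M ± 8.3·n: D = (2.961, 7.754), T = (-2.961, -7.754). Equal radii place H and E the same way about S: H = S + 8.3·n = (22.39, 0.3337), E = S − 8.3·n = (16.47, -15.17). Then |MH| = |H − M| = 22.39.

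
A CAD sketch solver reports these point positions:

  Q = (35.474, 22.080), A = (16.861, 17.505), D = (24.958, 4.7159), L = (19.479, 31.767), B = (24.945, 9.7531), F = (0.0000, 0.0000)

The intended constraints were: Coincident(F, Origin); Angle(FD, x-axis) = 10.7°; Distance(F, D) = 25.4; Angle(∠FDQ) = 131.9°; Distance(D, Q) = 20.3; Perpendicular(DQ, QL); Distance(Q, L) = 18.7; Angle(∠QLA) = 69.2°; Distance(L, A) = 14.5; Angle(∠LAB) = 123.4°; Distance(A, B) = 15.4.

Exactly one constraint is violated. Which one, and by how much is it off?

Distance(A, B) = 15.4 — off by 4.20.

F = (0.00, 0.00) ✓; FD at 10.70° ✓; |FD| = 25.40 ✓; ∠FDQ = 131.9° ✓; |DQ| = 20.30 ✓; ∠(DQ, QL) = 90.00° ✓; |QL| = 18.70 ✓; ∠QLA = 69.20° ✓; |LA| = 14.50 ✓; ∠LAB = 123.4° ✓; |AB| = 11.20 ✗.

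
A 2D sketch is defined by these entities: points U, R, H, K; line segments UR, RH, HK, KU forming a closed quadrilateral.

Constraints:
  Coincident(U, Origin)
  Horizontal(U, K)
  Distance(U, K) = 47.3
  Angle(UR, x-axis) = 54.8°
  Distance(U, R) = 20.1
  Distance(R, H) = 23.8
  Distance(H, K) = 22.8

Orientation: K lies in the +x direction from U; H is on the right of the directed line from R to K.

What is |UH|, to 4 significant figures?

24.99

Checks: U.y = 0.00, K.y = 0.00 ✓; |RH| = 23.80 ✓; |HK| = 22.80 ✓.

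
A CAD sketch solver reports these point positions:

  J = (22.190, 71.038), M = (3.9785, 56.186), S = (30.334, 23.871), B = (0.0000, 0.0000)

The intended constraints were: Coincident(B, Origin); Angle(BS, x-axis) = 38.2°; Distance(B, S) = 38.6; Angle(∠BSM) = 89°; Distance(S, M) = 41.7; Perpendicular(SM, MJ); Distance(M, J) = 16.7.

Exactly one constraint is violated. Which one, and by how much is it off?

Distance(M, J) = 16.7 — off by 6.80.

B = (0.00, 0.00) ✓; BS at 38.20° ✓; |BS| = 38.60 ✓; ∠BSM = 89.00° ✓; |SM| = 41.70 ✓; ∠(SM, MJ) = 90.00° ✓; |MJ| = 23.50 ✗.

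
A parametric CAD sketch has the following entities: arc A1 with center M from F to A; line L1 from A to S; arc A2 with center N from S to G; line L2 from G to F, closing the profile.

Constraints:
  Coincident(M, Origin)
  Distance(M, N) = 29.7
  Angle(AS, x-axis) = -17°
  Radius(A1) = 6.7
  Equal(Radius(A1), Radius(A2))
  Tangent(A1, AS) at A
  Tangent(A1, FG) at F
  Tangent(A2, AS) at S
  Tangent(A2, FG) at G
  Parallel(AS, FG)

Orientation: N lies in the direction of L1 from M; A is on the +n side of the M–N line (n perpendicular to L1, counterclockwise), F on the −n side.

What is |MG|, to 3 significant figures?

30.4

Tangency of A1 to both parallel lines with radius 6.7 puts A and F at M ± 6.7·n: A = (1.96, 6.41), F = (-1.96, -6.41). Equal radii place S and G the same way about N: S = N + 6.7·n = (30.4, -2.28), G = N − 6.7·n = (26.4, -15.1). Then |MG| = |G − M| = 30.4.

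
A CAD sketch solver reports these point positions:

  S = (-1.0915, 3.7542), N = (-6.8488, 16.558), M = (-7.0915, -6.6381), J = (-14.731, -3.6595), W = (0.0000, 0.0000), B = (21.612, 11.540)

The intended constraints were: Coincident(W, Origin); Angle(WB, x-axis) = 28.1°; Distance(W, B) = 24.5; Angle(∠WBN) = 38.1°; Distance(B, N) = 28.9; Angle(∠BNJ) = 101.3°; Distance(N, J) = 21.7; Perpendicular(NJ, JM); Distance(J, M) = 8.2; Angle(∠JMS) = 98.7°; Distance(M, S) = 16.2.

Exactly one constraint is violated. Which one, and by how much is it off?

Distance(M, S) = 16.2 — off by 4.20.

W = (0.00, 0.00) ✓; WB at 28.10° ✓; |WB| = 24.50 ✓; ∠WBN = 38.10° ✓; |BN| = 28.90 ✓; ∠BNJ = 101.3° ✓; |NJ| = 21.70 ✓; ∠(NJ, JM) = 90.00° ✓; |JM| = 8.200 ✓; ∠JMS = 98.70° ✓; |MS| = 12.00 ✗.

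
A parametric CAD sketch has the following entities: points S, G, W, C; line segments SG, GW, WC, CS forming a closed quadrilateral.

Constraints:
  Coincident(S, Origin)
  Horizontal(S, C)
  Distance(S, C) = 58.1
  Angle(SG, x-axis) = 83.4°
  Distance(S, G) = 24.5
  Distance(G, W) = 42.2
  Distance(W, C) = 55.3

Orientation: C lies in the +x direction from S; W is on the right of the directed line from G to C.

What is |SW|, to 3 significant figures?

18.7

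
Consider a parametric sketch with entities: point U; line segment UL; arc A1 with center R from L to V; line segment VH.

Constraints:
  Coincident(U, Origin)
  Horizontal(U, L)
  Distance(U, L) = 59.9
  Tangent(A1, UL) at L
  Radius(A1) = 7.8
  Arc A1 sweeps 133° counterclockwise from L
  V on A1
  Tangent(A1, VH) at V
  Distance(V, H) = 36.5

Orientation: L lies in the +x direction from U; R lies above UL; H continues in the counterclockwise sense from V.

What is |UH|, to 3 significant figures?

56.9

On A1, L sits at bearing -90° from R; a 133° counterclockwise sweep puts V at bearing 43°, so V = R + 7.8·(cos 43°, sin 43°) = (65.6, 13.1). The tangent condition forces RV to be normal to VH, so VH runs along (−sin 43°, cos 43°); with |VH| = 36.5, H = (40.7, 39.8). Then |UH| = |H − U| = 56.9.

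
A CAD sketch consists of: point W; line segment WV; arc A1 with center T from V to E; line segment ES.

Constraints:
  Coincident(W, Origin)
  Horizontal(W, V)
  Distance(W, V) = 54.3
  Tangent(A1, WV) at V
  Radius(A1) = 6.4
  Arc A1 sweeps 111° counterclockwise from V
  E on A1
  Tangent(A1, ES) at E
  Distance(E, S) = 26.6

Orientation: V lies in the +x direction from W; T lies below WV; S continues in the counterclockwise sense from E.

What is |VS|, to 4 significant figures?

33.72

On A1, V sits at bearing 90° from T; a 111° counterclockwise sweep puts E at bearing 201°, so E = T + 6.4·(cos 201°, sin 201°) = (48.33, -8.694). The tangent condition forces TE to be normal to ES, so ES runs along (−sin 201°, cos 201°); with |ES| = 26.6, S = (57.86, -33.53). Then |VS| = |S − V| = 33.72.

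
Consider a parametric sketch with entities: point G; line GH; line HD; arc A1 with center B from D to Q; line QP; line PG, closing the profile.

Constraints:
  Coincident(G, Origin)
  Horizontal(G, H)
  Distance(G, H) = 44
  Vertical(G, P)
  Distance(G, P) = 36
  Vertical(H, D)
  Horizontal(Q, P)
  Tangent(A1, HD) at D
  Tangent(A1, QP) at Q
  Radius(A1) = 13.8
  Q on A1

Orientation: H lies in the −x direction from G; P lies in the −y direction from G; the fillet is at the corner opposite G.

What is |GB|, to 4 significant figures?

37.48

G and P share the same x with |GP| = 36.0 and P on the −y side, so P = (0.000, -36.00). The virtual corner opposite G is at (-44.00, -36.00). The tangent condition forces BD to be normal to HD and since A1 is tangent to QP there, BQ ⟂ QP, with radius 13.8, so the center B sits 13.8 in from both sides at B = (-30.20, -22.20). Then |GB| = |B − G| = 37.48.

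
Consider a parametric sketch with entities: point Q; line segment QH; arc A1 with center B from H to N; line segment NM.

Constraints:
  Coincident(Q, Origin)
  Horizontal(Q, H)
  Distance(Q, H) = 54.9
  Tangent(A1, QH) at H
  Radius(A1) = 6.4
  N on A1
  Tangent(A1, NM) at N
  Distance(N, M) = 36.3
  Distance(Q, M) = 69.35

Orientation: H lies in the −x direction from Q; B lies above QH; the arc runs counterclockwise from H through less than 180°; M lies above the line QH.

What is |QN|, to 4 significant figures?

49.14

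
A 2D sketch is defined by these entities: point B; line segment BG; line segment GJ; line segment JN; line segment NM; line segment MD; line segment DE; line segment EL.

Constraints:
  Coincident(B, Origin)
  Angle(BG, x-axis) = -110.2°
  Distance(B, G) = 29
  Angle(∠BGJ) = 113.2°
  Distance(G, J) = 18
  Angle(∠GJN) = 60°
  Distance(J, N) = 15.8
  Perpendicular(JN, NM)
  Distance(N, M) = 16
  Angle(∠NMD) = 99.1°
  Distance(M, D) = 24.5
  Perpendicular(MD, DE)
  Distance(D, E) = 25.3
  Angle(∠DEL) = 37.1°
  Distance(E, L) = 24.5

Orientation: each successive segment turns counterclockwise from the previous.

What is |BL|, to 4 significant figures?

32.51

B is at the origin; BG runs at -110.2° with length 29.0, so G = (-10.01, -27.22). ∠BGJ = 113.2° gives GJ at -43.40° from the x-axis; with |GJ| = 18.0, J = (3.065, -39.58). ∠GJN = 60.0° gives JN at 76.60° from the x-axis; with |JN| = 15.8, N = (6.726, -24.21). The perpendicularity gives NM at right angles to JN, so NM runs at 166.6°; with |NM| = 16.0, M = (-8.838, -20.51). ∠NMD = 99.1° gives MD at -112.5° from the x-axis; with |MD| = 24.5, D = (-18.21, -43.14). MD ⟂ DE, so DE runs at -22.50°; with |DE| = 25.3, E = (5.160, -52.82). ∠DEL = 37.1° gives EL at 120.4° from the x-axis; with |EL| = 24.5, L = (-7.238, -31.69). Then |BL| = |L − B| = 32.51.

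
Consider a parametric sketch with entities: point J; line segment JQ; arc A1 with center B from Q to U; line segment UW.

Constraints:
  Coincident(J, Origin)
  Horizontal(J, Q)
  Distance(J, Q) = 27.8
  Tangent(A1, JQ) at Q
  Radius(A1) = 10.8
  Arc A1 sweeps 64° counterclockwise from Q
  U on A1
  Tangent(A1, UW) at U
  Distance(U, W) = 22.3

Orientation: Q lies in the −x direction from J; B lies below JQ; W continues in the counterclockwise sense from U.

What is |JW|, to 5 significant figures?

54.012

On A1, Q sits at bearing 90° from B; a 64° counterclockwise sweep puts U at bearing 154°, so U = B + 10.8·(cos 154°, sin 154°) = (-37.507, -6.0656). The tangent condition forces BU to be normal to UW, so UW runs along (−sin 154°, cos 154°); with |UW| = 22.3, W = (-47.283, -26.109). Then |JW| = |W − J| = 54.012.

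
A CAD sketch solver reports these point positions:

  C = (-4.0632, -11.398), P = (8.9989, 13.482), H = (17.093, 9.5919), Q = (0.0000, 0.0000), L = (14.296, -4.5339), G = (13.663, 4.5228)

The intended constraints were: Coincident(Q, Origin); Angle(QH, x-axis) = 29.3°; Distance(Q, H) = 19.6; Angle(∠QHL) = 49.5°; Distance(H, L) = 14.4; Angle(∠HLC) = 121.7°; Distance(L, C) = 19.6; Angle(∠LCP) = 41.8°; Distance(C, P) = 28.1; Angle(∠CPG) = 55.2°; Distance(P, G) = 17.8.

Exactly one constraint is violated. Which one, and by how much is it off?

Distance(P, G) = 17.8 — off by 7.70.

Q = (0.00, 0.00) ✓; QH at 29.30° ✓; |QH| = 19.60 ✓; ∠QHL = 49.50° ✓; |HL| = 14.40 ✓; ∠HLC = 121.7° ✓; |LC| = 19.60 ✓; ∠LCP = 41.80° ✓; |CP| = 28.10 ✓; ∠CPG = 55.20° ✓; |PG| = 10.10 ✗.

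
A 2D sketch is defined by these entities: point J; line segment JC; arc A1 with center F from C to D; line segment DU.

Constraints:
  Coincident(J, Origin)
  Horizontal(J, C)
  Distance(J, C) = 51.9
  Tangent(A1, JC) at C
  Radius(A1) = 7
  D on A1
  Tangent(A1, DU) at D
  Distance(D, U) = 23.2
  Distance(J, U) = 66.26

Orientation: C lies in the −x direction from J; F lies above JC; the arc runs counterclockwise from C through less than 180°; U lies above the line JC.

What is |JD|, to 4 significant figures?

47.35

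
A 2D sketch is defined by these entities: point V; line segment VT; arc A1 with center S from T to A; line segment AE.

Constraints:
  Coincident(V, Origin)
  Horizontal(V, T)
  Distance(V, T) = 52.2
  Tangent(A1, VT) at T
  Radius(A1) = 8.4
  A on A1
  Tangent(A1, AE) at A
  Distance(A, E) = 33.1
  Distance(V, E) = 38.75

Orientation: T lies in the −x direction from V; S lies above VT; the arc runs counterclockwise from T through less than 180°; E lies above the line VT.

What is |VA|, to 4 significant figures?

45.68

V is at the origin; V and T share the same y with |VT| = 52.2 and T on the −x side, so T = (-52.20, 0.000). The tangent condition forces ST to be normal to VT, so S = T + (0, 8.4) = (-52.20, 8.400). Since SA ⟂ AE (tangency), |SE| = √(8.4² + 33.1²) = 34.15 regardless of where A sits on A1. So E lies on both circle(V, 38.75) and circle(S, 34.15); the above-VT intersection is E = (-25.26, 29.39). A is the foot of the tangent from E: A = (-45.57, 3.247).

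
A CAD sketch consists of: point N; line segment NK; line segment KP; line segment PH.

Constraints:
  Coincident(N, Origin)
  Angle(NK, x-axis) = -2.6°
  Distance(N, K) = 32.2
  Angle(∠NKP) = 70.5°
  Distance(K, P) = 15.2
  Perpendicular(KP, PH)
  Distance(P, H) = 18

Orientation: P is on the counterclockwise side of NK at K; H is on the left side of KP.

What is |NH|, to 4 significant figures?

13.13

N is at the origin; NK runs at -2.6° with length 32.2, so K = 32.2·(cos -2.6°, sin -2.6°) = (32.17, -1.461). ∠NKP = 70.5°, so KP runs at -2.6° + (180° − 70.5°) = 106.9° from the x-axis; with |KP| = 15.2, P = K + 15.2·(cos 106.9°, sin 106.9°) = (27.75, 13.08). KP ⟂ PH; with |PH| = 18.0 on the left of KP, H = P + 18.0·(-0.9568, -0.2907) = (10.53, 7.850). Then |NH| = |H − N| = 13.13.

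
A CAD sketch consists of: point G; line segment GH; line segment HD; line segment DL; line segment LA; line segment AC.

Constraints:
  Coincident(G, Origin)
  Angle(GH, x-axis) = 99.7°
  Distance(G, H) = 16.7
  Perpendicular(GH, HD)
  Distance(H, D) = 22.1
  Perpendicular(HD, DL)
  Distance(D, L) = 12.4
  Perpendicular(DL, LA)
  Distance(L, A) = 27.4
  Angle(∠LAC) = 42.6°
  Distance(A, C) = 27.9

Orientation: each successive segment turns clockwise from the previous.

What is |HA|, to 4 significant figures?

13.49

G is at the origin; GH runs at 99.7° with length 16.7, so H = (-2.814, 16.46). GH ⟂ HD, so HD runs at 9.700°; with |HD| = 22.1, D = (18.97, 20.18). HD ⟂ DL, so DL runs at -80.30°; with |DL| = 12.4, L = (21.06, 7.962). DL ⟂ LA, so LA runs at -170.3°; with |LA| = 27.4, A = (-5.949, 3.346). Then |HA| = |A − H| = 13.49.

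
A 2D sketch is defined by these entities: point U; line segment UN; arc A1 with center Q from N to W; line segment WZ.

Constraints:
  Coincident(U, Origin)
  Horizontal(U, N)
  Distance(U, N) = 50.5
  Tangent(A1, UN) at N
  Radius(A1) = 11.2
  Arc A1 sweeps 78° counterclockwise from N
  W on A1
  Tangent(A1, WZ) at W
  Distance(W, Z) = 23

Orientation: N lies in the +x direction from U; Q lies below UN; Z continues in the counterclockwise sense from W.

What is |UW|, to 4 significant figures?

40.53

U is at the origin; UN is horizontal with |UN| = 50.5 and N on the +x side, so N = (50.50, 0.000). Since A1 is tangent to UN there, QN ⟂ UN, so Q = N + (0, -11.2) = (50.50, -11.20). On A1, N sits at bearing 90° from Q; a 78° counterclockwise sweep puts W at bearing 168°, so W = Q + 11.2·(cos 168°, sin 168°) = (39.54, -8.871). Then |UW| = |W − U| = 40.53.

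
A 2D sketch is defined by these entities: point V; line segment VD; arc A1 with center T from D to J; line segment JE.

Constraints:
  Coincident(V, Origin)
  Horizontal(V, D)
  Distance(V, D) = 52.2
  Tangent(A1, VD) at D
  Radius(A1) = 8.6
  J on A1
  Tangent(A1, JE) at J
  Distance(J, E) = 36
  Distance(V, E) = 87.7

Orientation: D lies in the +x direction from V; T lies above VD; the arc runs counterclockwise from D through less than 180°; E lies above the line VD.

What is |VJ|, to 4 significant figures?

58.73

V is at the origin; VD is horizontal with |VD| = 52.2 and D on the +x side, so D = (52.20, 0.000). Tangency of A1 to VD means the radius TD is perpendicular to VD, so T = D + (0, 8.6) = (52.20, 8.600). Since TJ ⟂ JE (tangency), |TE| = √(8.6² + 36.0²) = 37.01 regardless of where J sits on A1. So E lies on both circle(V, 87.7) and circle(T, 37.01); the above-VD intersection is E = (82.42, 29.97). J is the foot of the tangent from E: J = (58.66, 2.924).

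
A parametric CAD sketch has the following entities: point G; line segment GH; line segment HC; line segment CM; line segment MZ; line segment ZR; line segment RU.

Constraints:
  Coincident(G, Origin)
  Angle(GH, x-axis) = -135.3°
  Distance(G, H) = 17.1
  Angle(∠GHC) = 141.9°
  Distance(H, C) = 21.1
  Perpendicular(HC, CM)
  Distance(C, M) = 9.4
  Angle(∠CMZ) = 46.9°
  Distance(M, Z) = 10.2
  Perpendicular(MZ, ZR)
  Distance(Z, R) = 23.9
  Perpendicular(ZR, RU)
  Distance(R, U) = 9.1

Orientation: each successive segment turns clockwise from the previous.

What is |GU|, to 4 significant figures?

53.69

G is at the origin; GH runs at -135.3° with length 17.1, so H = (-12.15, -12.03). ∠GHC = 141.9° gives HC at -173.4° from the x-axis; with |HC| = 21.1, C = (-33.11, -14.45). HC is perpendicular to CM, so CM runs at 96.60°; with |CM| = 9.4, M = (-34.20, -5.116). ∠CMZ = 46.9° gives MZ at -36.50° from the x-axis; with |MZ| = 10.2, Z = (-26.00, -11.18). MZ is perpendicular to ZR, so ZR runs at -126.5°; with |ZR| = 23.9, R = (-40.21, -30.39). The perpendicularity gives RU at right angles to ZR, so RU runs at 143.5°; with |RU| = 9.1, U = (-47.53, -24.98). Then |GU| = |U − G| = 53.69.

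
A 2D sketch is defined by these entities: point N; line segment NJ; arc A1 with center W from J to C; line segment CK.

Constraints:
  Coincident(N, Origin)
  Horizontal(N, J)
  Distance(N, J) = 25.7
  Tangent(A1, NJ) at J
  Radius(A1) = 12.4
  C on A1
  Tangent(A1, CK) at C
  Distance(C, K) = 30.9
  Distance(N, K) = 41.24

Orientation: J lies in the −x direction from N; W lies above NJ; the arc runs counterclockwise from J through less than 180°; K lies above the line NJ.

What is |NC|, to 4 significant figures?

16.88

N is at the origin; NJ is horizontal with |NJ| = 25.7 and J on the −x side, so J = (-25.70, 0.000). A1 meets NJ tangentially, so WJ is at right angles to NJ, so W = J + (0, 12.4) = (-25.70, 12.40). Since WC ⟂ CK (tangency), |WK| = √(12.4² + 30.9²) = 33.30 regardless of where C sits on A1. So K lies on both circle(N, 41.24) and circle(W, 33.30); the above-NJ intersection is K = (-7.826, 40.49). C is the foot of the tangent from K: C = (-13.51, 10.12).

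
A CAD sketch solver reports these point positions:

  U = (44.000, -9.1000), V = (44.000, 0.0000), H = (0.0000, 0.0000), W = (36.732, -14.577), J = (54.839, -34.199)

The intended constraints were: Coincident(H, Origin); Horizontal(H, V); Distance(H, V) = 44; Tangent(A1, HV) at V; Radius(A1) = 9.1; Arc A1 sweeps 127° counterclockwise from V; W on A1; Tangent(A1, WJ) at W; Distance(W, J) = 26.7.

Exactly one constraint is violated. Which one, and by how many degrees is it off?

Tangent(A1, WJ) at W — off by 5.70°.

H = (0.00, 0.00) ✓; H.y = 0.00, V.y = 0.00 ✓; |HV| = 44.00 ✓; ∠(UV, VH) = 90.00° ✓; |UV| = 9.100 ✓; bearing(U→W) − bearing(U→V) = 127.0° ✓; |UW| = 9.101 ✓; ∠(UW, WJ) = 84.30° ✗; |WJ| = 26.70 ✓.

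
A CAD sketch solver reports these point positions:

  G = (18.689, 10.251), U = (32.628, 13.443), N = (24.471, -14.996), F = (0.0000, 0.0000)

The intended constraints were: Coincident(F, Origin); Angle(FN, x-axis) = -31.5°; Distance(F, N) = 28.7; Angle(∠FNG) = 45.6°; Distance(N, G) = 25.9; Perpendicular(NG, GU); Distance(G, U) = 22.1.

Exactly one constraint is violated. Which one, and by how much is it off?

Distance(G, U) = 22.1 — off by 7.80.

F = (0.00, 0.00) ✓; FN at -31.50° ✓; |FN| = 28.70 ✓; ∠FNG = 45.60° ✓; |NG| = 25.90 ✓; ∠(NG, GU) = 90.00° ✓; |GU| = 14.30 ✗.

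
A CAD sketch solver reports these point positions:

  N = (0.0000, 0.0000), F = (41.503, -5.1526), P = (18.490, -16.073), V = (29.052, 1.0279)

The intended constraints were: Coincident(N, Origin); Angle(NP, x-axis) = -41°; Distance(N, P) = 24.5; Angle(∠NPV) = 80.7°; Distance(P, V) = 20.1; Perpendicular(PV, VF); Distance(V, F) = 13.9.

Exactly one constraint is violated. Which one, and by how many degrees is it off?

Perpendicular(PV, VF) — off by 5.30°.

N = (0.00, 0.00) ✓; NP at -41.00° ✓; |NP| = 24.50 ✓; ∠NPV = 80.70° ✓; |PV| = 20.10 ✓; ∠(PV, VF) = 84.70° ✗; |VF| = 13.90 ✓.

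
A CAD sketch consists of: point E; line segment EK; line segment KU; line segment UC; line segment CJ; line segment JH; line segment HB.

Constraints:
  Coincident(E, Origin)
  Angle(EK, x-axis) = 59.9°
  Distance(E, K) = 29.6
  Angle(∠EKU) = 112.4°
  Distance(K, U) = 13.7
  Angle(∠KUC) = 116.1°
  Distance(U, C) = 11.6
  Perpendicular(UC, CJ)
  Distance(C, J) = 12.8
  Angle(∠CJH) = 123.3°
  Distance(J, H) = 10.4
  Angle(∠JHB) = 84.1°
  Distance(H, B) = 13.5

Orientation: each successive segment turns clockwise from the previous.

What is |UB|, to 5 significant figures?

7.3137

∠CJH = 123.3° gives JH at 141.70° from the x-axis; with |JH| = 10.4, H = (11.775, 15.171). ∠JHB = 84.1° gives HB at 45.800° from the x-axis; with |HB| = 13.5, B = (21.187, 24.850). Then |UB| = |B − U| = 7.3137.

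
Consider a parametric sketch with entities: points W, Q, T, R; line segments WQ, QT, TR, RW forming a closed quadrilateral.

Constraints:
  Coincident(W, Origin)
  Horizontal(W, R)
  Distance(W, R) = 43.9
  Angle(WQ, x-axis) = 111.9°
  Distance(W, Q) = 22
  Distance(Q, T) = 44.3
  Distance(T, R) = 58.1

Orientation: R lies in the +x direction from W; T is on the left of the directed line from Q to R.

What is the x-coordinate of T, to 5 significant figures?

21.248

Checks: |QT| = 44.30 ✓; |TR| = 58.10 ✓.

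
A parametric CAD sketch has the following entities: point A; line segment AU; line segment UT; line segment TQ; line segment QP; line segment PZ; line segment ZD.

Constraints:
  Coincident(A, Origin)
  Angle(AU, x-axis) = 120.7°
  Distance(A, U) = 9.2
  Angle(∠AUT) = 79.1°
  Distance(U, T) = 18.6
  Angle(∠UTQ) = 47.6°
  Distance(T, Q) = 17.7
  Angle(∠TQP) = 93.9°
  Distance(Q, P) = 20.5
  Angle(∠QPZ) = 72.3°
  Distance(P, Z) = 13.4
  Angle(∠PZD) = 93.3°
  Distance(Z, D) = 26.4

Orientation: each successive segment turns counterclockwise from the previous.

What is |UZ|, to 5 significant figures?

7.3580

A is at the origin; AU runs at 120.7° with length 9.2, so U = (-4.6970, 7.9106). ∠AUT = 79.1° gives UT at -138.40° from the x-axis; with |UT| = 18.6, T = (-18.606, -4.4384). ∠UTQ = 47.6° gives TQ at -6.0000° from the x-axis; with |TQ| = 17.7, Q = (-1.0030, -6.2885). ∠TQP = 93.9° gives QP at 80.100° from the x-axis; with |QP| = 20.5, P = (2.5215, 13.906). ∠QPZ = 72.3° gives PZ at -172.20° from the x-axis; with |PZ| = 13.4, Z = (-10.754, 12.088). Then |UZ| = |Z − U| = 7.3580.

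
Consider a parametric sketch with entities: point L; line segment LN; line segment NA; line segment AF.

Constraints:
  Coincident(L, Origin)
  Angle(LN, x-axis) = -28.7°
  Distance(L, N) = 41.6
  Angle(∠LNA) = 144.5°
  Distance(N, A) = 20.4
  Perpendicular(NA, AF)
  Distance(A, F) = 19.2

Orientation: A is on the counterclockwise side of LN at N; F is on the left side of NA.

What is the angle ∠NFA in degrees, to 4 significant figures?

46.74°

L is at the origin; LN runs at -28.7° with length 41.6, so N = 41.6·(cos -28.7°, sin -28.7°) = (36.49, -19.98). ∠LNA = 144.5°, so NA runs at -28.7° + (180° − 144.5°) = 6.800° from the x-axis; with |NA| = 20.4, A = N + 20.4·(cos 6.800°, sin 6.800°) = (56.75, -17.56). NA ⟂ AF; with |AF| = 19.2 on the left of NA, F = A + 19.2·(-0.1184, 0.9930) = (54.47, 1.503). Then cos ∠NFA = FN·FA / (|FN||FA|), giving 46.74°.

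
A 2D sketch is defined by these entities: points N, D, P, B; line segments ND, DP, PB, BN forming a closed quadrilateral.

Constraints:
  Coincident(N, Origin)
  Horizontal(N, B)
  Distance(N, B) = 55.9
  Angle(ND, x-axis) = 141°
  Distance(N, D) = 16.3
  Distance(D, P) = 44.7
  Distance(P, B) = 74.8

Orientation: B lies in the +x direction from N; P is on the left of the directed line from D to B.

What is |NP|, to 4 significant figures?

52.38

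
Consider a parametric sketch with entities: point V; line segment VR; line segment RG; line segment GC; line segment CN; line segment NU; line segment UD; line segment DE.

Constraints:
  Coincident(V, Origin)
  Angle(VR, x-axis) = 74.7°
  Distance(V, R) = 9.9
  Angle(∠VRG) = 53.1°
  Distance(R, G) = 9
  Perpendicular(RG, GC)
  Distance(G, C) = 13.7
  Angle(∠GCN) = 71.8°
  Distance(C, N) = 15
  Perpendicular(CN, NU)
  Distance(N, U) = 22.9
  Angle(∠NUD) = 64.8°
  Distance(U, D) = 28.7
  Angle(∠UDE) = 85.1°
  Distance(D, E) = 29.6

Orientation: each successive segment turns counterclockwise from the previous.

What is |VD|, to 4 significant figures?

16.84

V is at the origin; VR runs at 74.7° with length 9.9, so R = (2.612, 9.549). ∠VRG = 53.1° gives RG at -158.4° from the x-axis; with |RG| = 9.0, G = (-5.756, 6.236). RG ⟂ GC, so GC runs at -68.40°; with |GC| = 13.7, C = (-0.7123, -6.502). ∠GCN = 71.8° gives CN at 39.80° from the x-axis; with |CN| = 15.0, N = (10.81, 3.100). The perpendicularity gives NU at right angles to CN, so NU runs at 129.8°; with |NU| = 22.9, U = (-3.847, 20.69). ∠NUD = 64.8° gives UD at -115.0° from the x-axis; with |UD| = 28.7, D = (-15.98, -5.318). Then |VD| = |D − V| = 16.84.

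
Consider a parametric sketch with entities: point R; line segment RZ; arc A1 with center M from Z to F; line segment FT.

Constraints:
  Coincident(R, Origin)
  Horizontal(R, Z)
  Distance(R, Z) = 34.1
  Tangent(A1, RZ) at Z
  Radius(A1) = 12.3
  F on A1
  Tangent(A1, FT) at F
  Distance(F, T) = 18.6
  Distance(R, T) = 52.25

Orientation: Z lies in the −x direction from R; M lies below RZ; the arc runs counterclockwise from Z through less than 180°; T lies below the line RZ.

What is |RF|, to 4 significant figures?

48.55

R is at the origin; RZ is horizontal with |RZ| = 34.1 and Z on the −x side, so Z = (-34.10, 0.000). Since A1 is tangent to RZ there, MZ ⟂ RZ, so M = Z + (0, -12.3) = (-34.10, -12.30). Since MF ⟂ FT (tangency), |MT| = √(12.3² + 18.6²) = 22.30 regardless of where F sits on A1. So T lies on both circle(R, 52.25) and circle(M, 22.30); the below-RZ intersection is T = (-39.79, -33.86). F is the foot of the tangent from T: F = (-45.75, -16.24).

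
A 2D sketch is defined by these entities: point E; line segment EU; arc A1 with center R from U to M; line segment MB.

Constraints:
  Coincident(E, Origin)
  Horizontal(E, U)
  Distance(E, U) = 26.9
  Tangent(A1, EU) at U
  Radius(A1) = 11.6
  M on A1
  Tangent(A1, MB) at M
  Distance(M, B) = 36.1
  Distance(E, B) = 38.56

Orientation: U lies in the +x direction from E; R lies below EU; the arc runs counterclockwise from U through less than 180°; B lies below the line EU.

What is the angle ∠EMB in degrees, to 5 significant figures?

84.139°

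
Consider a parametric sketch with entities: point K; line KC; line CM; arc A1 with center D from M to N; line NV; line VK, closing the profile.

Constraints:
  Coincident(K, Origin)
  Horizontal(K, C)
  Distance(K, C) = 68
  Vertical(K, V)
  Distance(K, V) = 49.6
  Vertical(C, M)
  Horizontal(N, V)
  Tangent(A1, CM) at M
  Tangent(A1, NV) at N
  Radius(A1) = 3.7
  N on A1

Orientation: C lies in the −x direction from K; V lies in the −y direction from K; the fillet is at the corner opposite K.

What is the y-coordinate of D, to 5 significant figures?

-45.900

K is at the origin; K and C share the same y with |KC| = 68.0 and C on the −x side, so C = (-68.000, 0.0000). KV is vertical with |KV| = 49.6 and V on the −y side, so V = (0.0000, -49.600). The virtual corner opposite K is at (-68.000, -49.600). A1 meets CM tangentially, so DM is at right angles to CM and the tangent condition forces DN to be normal to NV, with radius 3.7, so the center D sits 3.7 in from both sides at D = (-64.300, -45.900). So D.y = -45.900.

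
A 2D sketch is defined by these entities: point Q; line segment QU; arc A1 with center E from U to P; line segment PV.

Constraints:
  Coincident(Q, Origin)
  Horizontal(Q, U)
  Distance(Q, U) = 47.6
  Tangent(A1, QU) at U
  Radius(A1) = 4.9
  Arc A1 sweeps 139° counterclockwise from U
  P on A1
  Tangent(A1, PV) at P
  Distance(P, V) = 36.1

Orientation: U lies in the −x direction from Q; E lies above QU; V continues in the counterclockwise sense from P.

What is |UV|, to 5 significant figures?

40.244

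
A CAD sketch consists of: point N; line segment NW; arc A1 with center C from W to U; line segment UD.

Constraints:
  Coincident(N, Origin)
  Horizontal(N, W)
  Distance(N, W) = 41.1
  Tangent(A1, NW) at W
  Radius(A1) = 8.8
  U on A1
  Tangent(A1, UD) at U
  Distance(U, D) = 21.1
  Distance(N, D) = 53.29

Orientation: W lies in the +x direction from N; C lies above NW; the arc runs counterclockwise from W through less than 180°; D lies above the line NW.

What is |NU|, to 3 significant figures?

50.8

Checks: |NW| = 41.10 ✓; |CU| = 8.800 ✓; ∠(CU, UD) = 90.00° ✓; |UD| = 21.10 ✓; |ND| = 53.29 ✓.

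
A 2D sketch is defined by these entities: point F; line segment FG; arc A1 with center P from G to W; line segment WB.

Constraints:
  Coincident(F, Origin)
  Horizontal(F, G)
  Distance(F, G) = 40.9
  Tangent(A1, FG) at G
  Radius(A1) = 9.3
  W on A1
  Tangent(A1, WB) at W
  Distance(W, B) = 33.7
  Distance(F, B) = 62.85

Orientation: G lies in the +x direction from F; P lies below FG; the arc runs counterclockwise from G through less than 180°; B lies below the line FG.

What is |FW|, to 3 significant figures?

34.7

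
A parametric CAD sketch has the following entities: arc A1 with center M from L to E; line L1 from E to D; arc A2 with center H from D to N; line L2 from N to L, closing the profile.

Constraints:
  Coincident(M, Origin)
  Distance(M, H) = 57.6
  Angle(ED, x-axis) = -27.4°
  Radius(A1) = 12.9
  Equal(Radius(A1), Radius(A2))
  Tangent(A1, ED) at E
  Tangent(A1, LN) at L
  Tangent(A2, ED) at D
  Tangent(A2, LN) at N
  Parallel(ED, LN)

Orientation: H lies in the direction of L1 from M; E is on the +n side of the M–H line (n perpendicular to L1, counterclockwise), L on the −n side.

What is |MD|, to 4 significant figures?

59.03

Tangency of A1 to both parallel lines with radius 12.9 puts E and L at M ± 12.9·n: E = (5.937, 11.45), L = (-5.937, -11.45). Equal radii place D and N the same way about H: D = H + 12.9·n = (57.07, -15.05), N = H − 12.9·n = (45.20, -37.96). Then |MD| = |D − M| = 59.03.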